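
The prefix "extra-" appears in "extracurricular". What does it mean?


Prefix: extra-
Example: extracurricular = extra- + curricular
Meaning = beyond


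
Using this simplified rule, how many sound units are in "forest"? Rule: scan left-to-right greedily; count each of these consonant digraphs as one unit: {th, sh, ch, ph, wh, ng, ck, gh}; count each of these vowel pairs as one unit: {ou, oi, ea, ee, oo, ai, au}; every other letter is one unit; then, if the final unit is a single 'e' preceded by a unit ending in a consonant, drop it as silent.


Word: "forest" (6 letters)
Left-to-right scan:
  (1) 'f' (letter)
  (2) 'o' (letter)
  (3) 'r' (letter)
  (4) 'e' (letter)
  (5) 's' (letter)
  (6) 't' (letter)
Units from scan: 6
Sound units = 6 units


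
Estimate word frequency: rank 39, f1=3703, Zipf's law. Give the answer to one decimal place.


Zipf's law: f(r) = f(1) / r
f(1) = 3703
f(39) = 3703 / 39
= 94.9 occurrences


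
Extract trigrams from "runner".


Word: "runner" (length 6)
Number of trigrams = 6 - 3 + 1 = 4
  Position 0: "run"
  Position 1: "unn"
  Position 2: "nne"
  Position 3: "ner"
Trigrams = "run", "unn", "nne", "ner"


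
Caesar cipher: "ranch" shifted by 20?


Word: "ranch"
Shift: 20
Each letter → (letter + shift) mod 26:
  'r' (17) + 20 = 11 → 'l'
  'a' (0) + 20 = 20 → 'u'
  'n' (13) + 20 = 7 → 'h'
  'c' (2) + 20 = 22 → 'w'
  'h' (7) + 20 = 1 → 'b'
Result = "luhwb"


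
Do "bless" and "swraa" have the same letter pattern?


Pattern of "bless": [0, 1, 2, 3, 3]
Pattern of "swraa": [0, 1, 2, 3, 3]
Patterns match
Same pattern = Yes


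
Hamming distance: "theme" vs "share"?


Comparing character by character (same length = 5):
  Pos 0: 't' vs 's' !=
  Pos 1: 'h' vs 'h' =
  Pos 2: 'e' vs 'a' !=
  Pos 3: 'm' vs 'r' !=
  Pos 4: 'e' vs 'e' =
Hamming distance = 3


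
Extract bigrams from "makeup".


Word: "makeup" (length 6)
Number of bigrams = 6 - 2 + 1 = 5
  Position 0: "ma"
  Position 1: "ak"
  Position 2: "ke"
  Position 3: "eu"
  Position 4: "up"
Bigrams = "ma", "ak", "ke", "eu", "up"


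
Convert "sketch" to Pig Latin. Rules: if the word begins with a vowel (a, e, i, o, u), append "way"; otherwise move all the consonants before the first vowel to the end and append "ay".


Word: "sketch"
Starts with consonant(s) → move to end, add 'ay'
Consonant cluster: "sk"
Pig Latin = "etchskay"


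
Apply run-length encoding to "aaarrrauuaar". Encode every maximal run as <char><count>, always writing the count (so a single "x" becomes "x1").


String: "aaarrrauuaar"
Scanning for consecutive runs:
  'a' x 3
  'r' x 3
  'a' x 1
  'u' x 2
  'a' x 2
  'r' x 1
RLE = "a3r3a1u2a2r1"


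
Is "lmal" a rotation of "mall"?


Word: "mall", Candidate: "lmal"
Method: check if candidate is substring of word+word
"mallmall" contains "lmal"? Yes
Is rotation = Yes


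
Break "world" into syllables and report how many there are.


Word: "world"
Syllable breakdown: world
Counting: 1 part
= 1 syllable


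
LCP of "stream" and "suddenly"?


Word 1: "stream"
Word 2: "suddenly"
Comparing from start:
  Pos 0: 's' == 's'
  Pos 1: 't' != 'u' (stop)
LCP = "s" (length 1)


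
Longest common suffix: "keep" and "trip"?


Word 1: "keep"
Word 2: "trip"
Comparing from end:
  Pos -1: 'p' == 'p'
  Pos -2: 'e' != 'i' (stop)
LCS = "p" (length 1)


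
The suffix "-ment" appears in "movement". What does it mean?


Suffix: -ment
As in: movement -> move + -ment
Meaning = result of action


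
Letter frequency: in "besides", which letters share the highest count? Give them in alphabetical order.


Word: "besides"
Letter counts:
  'b': 1
  'd': 1
  'e': 2
  'i': 1
  's': 2
Maximum count = 2
Most frequent = 'e', 's' (2 times each)


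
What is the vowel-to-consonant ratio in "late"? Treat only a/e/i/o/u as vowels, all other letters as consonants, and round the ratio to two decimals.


Word: "late"
Vowels (a,e,i,o,u): 2
Consonants: 2
Ratio = 2/2
= 1.00


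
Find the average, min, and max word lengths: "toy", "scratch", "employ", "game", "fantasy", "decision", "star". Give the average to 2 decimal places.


Lengths: "toy"=3, "scratch"=7, "employ"=6, "game"=4, "fantasy"=7, "decision"=8, "star"=4
Sum = 39, Count = 7
Average = 39/7 = 5.57
= avg=5.57, min=3, max=8


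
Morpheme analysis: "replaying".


Word: "replaying"
Morphemes: re- + play + -ing
Each morpheme carries meaning
= 3 morphemes


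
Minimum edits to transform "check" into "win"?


Word 1: "check" (length 5)
Word 2: "win" (length 3)
One optimal edit sequence (insert/delete/substitute each cost 1):
  1. delete 'c'  (+1)
  2. delete 'h'  (+1)
  3. substitute 'e' -> 'w'  (+1)
  4. substitute 'c' -> 'i'  (+1)
  5. substitute 'k' -> 'n'  (+1)
Total edit operations: 5
Edit distance = 5


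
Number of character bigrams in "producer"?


Word: "producer" (length 8)
Number of 2-grams = length - 2 + 1 = 8 - 2 + 1
= 7


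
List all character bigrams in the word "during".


Word: "during" (length 6)
Number of bigrams = 6 - 2 + 1 = 5
  Position 0: "du"
  Position 1: "ur"
  Position 2: "ri"
  Position 3: "in"
  Position 4: "ng"
Bigrams = "du", "ur", "ri", "in", "ng"


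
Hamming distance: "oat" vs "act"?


Comparing character by character (same length = 3):
  Pos 0: 'o' vs 'a' !=
  Pos 1: 'a' vs 'c' !=
  Pos 2: 't' vs 't' =
Hamming distance = 2


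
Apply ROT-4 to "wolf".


Word: "wolf"
Shift: 4
Each letter → (letter + shift) mod 26:
  'w' (22) + 4 = 0 → 'a'
  'o' (14) + 4 = 18 → 's'
  'l' (11) + 4 = 15 → 'p'
  'f' (5) + 4 = 9 → 'j'
Result = "aspj"


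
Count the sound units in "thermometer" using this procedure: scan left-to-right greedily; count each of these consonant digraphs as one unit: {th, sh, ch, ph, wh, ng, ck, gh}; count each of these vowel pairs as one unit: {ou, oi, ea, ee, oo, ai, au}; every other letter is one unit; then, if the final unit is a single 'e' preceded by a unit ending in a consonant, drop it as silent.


Word: "thermometer" (11 letters)
Left-to-right scan:
  [1] 'th' (digraph)
  [2] 'e' (letter)
  [3] 'r' (letter)
  [4] 'm' (letter)
  [5] 'o' (letter)
  [6] 'm' (letter)
  [7] 'e' (letter)
  [8] 't' (letter)
  [9] 'e' (letter)
  [10] 'r' (letter)
Units from scan: 10
Sound units = 10 units


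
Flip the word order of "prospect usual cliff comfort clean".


Original: "prospect usual cliff comfort clean"
Words (1..n): prospect | usual | cliff | comfort | clean
Reversed (n..1): clean | comfort | cliff | usual | prospect
Result = "clean comfort cliff usual prospect"


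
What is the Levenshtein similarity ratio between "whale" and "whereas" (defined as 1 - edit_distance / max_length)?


Word 1: "whale" (length 5)
Word 2: "whereas" (length 7)
One optimal edit sequence:
  1. keep 'w'
  2. keep 'h'
  3. substitute 'a' -> 'e'  (+1)
  4. substitute 'l' -> 'r'  (+1)
  5. keep 'e'
  6. insert 'a'  (+1)
  7. insert 's'  (+1)
Edit distance = 4
Max length = max(5, 7) = 7
Similarity = 1 - 4/7
= 0.4286


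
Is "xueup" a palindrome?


Word: "xueup"
Reversed: "pueux"
Forward == Backward? xueup != pueux
Palindrome = No


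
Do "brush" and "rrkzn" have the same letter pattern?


Pattern of "brush": [0, 1, 2, 3, 4]
Pattern of "rrkzn": [0, 0, 1, 2, 3]
Patterns do not match
Same pattern = No


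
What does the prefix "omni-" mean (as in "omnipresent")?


Prefix: omni-
As in: omnipresent -> omni- + present
Meaning = all


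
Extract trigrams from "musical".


Word: "musical" (length 7)
Number of trigrams = 7 - 3 + 1 = 5
  Position 0: "mus"
  Position 1: "usi"
  Position 2: "sic"
  Position 3: "ica"
  Position 4: "cal"
Trigrams = "mus", "usi", "sic", "ica", "cal"


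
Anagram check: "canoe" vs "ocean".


Word 1: "canoe" → sorted: aceno
Word 2: "ocean" → sorted: aceno
Same letters? aceno == aceno
Anagram = Yes


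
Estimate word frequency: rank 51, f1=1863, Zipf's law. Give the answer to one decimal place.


Zipf's law: f(r) = f(1) / r
f(1) = 1863
f(51) = 1863 / 51
= 36.5 occurrences


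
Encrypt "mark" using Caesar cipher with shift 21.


Word: "mark"
Shift: 21
Each letter → (letter + shift) mod 26:
  'm' (12) + 21 = 7 → 'h'
  'a' (0) + 21 = 21 → 'v'
  'r' (17) + 21 = 12 → 'm'
  'k' (10) + 21 = 5 → 'f'
Result = "hvmf"


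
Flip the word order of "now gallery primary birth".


Original: "now gallery primary birth"
Words (1..n): now | gallery | primary | birth
Reversed (n..1): birth | primary | gallery | now
Result = "birth primary gallery now"


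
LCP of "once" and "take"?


Word 1: "once"
Word 2: "take"
Comparing from start:
  Pos 0: 'o' != 't' (stop)
LCP = "" (length 0)


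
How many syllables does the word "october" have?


Word: "october"
Syllable breakdown: oc | to | ber
Counting: 3 parts
= 3 syllables


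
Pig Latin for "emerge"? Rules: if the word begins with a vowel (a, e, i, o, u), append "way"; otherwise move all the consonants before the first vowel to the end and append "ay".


Word: "emerge"
Starts with vowel → add 'way'
Pig Latin = "emergeway"


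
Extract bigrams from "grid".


Word: "grid" (length 4)
Number of bigrams = 4 - 2 + 1 = 3
  Position 0: "gr"
  Position 1: "ri"
  Position 2: "id"
Bigrams = "gr", "ri", "id"


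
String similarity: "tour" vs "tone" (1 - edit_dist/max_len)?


Word 1: "tour" (length 4)
Word 2: "tone" (length 4)
One optimal edit sequence:
  1. keep 't'
  2. keep 'o'
  3. substitute 'u' -> 'n'  (+1)
  4. substitute 'r' -> 'e'  (+1)
Edit distance = 2
Max length = max(4, 4) = 4
Similarity = 1 - 2/4
= 0.5000


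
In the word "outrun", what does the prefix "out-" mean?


Prefix: out-
As in: outrun -> out- + run
Meaning = surpass


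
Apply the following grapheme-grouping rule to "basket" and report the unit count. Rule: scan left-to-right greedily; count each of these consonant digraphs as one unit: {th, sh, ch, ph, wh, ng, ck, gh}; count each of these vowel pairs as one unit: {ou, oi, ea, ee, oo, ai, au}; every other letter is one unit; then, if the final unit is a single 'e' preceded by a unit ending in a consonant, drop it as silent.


Word: "basket" (6 letters)
Left-to-right scan:
  (1) 'b' (letter)
  (2) 'a' (letter)
  (3) 's' (letter)
  (4) 'k' (letter)
  (5) 'e' (letter)
  (6) 't' (letter)
Units from scan: 6
Sound units = 6 units


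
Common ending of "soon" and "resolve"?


Word 1: "soon"
Word 2: "resolve"
Comparing from end:
  Pos -1: 'n' != 'e' (stop)
LCS = "" (length 0)


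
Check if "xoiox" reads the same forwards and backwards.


Word: "xoiox"
Reversed: "xoiox"
Forward == Backward? xoiox == xoiox
Palindrome = Yes


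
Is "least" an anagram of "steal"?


Word 1: "steal" → sorted: aelst
Word 2: "least" → sorted: aelst
Same letters? aelst == aelst
Anagram = Yes


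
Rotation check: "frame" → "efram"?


Word: "frame", Candidate: "efram"
Method: check if candidate is substring of word+word
"frameframe" contains "efram"? Yes
Is rotation = Yes


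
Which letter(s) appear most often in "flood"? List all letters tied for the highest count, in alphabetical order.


Word: "flood"
Letter counts:
  'd': 1
  'f': 1
  'l': 1
  'o': 2
Maximum count = 2
Most frequent = 'o' (2 times each)


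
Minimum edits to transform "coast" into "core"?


Word 1: "coast" (length 5)
Word 2: "core" (length 4)
One optimal edit sequence (insert/delete/substitute each cost 1):
  1. keep 'c'
  2. keep 'o'
  3. delete 'a'  (+1)
  4. substitute 's' -> 'r'  (+1)
  5. substitute 't' -> 'e'  (+1)
Total edit operations: 3
Edit distance = 3


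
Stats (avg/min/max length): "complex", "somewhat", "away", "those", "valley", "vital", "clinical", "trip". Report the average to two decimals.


Lengths: "complex"=7, "somewhat"=8, "away"=4, "those"=5, "valley"=6, "vital"=5, "clinical"=8, "trip"=4
Sum = 47, Count = 8
Average = 47/8 = 5.88
= avg=5.88, min=4, max=8


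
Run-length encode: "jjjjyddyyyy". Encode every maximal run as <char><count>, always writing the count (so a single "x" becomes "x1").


String: "jjjjyddyyyy"
Scanning for consecutive runs:
  'j' x 4
  'y' x 1
  'd' x 2
  'y' x 4
RLE = "j4y1d2y4"


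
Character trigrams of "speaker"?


Word: "speaker" (length 7)
Number of trigrams = 7 - 3 + 1 = 5
  Position 0: "spe"
  Position 1: "pea"
  Position 2: "eak"
  Position 3: "ake"
  Position 4: "ker"
Trigrams = "spe", "pea", "eak", "ake", "ker"


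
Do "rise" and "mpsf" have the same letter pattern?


Pattern of "rise": [0, 1, 2, 3]
Pattern of "mpsf": [0, 1, 2, 3]
Patterns match
Same pattern = Yes


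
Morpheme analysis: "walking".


Word: "walking"
Morphemes: walk | -ing
Each morpheme carries meaning
= 2 morphemes


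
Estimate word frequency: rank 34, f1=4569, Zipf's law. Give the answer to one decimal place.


Zipf's law: f(r) = f(1) / r
f(1) = 4569
f(34) = 4569 / 34
= 134.4 occurrences


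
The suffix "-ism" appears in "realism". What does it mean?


Suffix: -ism
Example: realism (real + -ism)
Meaning = belief / practice


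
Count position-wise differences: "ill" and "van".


Comparing character by character (same length = 3):
  Pos 0: 'i' vs 'v' !=
  Pos 1: 'l' vs 'a' !=
  Pos 2: 'l' vs 'n' !=
Hamming distance = 3


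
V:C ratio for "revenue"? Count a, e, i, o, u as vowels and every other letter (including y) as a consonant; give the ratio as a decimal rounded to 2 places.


Word: "revenue"
Vowels (a,e,i,o,u): 4
Consonants: 3
Ratio = 4/3
= 1.33


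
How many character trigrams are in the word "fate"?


Word: "fate" (length 4)
Number of 3-grams = length - 3 + 1 = 4 - 3 + 1
= 2


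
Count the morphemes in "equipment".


Word: "equipment"
Morphemes: equip + -ment
Each morpheme carries meaning
= 2 morphemes


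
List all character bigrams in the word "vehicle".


Word: "vehicle" (length 7)
Number of bigrams = 7 - 2 + 1 = 6
  Position 0: "ve"
  Position 1: "eh"
  Position 2: "hi"
  Position 3: "ic"
  Position 4: "cl"
  Position 5: "le"
Bigrams = "ve", "eh", "hi", "ic", "cl", "le"


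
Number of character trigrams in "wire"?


Word: "wire" (length 4)
Number of 3-grams = length - 3 + 1 = 4 - 3 + 1
= 2


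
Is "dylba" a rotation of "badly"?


Word: "badly", Candidate: "dylba"
Method: check if candidate is substring of word+word
"badlybadly" contains "dylba"? No
Is rotation = No


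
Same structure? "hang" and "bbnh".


Pattern of "hang": [0, 1, 2, 3]
Pattern of "bbnh": [0, 0, 1, 2]
Patterns do not match
Same pattern = No


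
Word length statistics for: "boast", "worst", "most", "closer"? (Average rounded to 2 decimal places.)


Lengths: "boast"=5, "worst"=5, "most"=4, "closer"=6
Sum = 20, Count = 4
Average = 20/4 = 5.00
= avg=5.00, min=4, max=6


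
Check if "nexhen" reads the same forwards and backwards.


Word: "nexhen"
Reversed: "nehxen"
Forward == Backward? nexhen != nehxen
Palindrome = No


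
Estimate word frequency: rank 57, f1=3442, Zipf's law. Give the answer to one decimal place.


Zipf's law: f(r) = f(1) / r
f(1) = 3442
f(57) = 3442 / 57
= 60.4 occurrences


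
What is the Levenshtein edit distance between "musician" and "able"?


Word 1: "musician" (length 8)
Word 2: "able" (length 4)
One optimal edit sequence (insert/delete/substitute each cost 1):
  1. delete 'm'  (+1)
  2. delete 'u'  (+1)
  3. delete 's'  (+1)
  4. delete 'i'  (+1)
  5. substitute 'c' -> 'a'  (+1)
  6. substitute 'i' -> 'b'  (+1)
  7. substitute 'a' -> 'l'  (+1)
  8. substitute 'n' -> 'e'  (+1)
Total edit operations: 8
Edit distance = 8


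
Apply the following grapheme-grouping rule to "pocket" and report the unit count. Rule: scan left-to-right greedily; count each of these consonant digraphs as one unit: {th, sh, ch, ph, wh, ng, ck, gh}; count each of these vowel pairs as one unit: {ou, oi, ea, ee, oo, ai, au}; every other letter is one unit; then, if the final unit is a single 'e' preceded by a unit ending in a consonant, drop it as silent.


Word: "pocket" (6 letters)
Left-to-right scan:
  [1] 'p' (letter)
  [2] 'o' (letter)
  [3] 'ck' (digraph)
  [4] 'e' (letter)
  [5] 't' (letter)
Units from scan: 5
Sound units = 5 units


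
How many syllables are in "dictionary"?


Word: "dictionary"
Syllable breakdown: dic · tion · ar · y
Counting: 4 parts
= 4 syllables


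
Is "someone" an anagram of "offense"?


Word 1: "offense" → sorted: eeffnos
Word 2: "someone" → sorted: eemnoos
Same letters? eeffnos != eemnoos
Anagram = No


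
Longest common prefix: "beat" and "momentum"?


Word 1: "beat"
Word 2: "momentum"
Comparing from start:
  Pos 0: 'b' != 'm' (stop)
LCP = "" (length 0)


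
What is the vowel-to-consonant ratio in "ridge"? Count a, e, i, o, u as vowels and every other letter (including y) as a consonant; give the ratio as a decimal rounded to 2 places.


Word: "ridge"
Vowels (a,e,i,o,u): 2
Consonants: 3
Ratio = 2/3
= 0.67


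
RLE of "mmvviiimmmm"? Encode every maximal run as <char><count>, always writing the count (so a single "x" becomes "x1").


String: "mmvviiimmmm"
Scanning for consecutive runs:
  'm' x 2
  'v' x 2
  'i' x 3
  'm' x 4
RLE = "m2v2i3m4"


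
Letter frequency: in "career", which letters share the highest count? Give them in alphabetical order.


Word: "career"
Letter counts:
  'a': 1
  'c': 1
  'e': 2
  'r': 2
Maximum count = 2
Most frequent = 'e', 'r' (2 times each)


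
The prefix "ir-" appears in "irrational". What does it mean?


Prefix: ir-
Example: irrational = ir- + rational
Meaning = not


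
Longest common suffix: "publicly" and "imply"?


Word 1: "publicly"
Word 2: "imply"
Comparing from end:
  Pos -1: 'y' == 'y'
  Pos -2: 'l' == 'l'
  Pos -3: 'c' != 'p' (stop)
LCS = "ly" (length 2)


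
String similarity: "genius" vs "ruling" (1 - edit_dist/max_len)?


Word 1: "genius" (length 6)
Word 2: "ruling" (length 6)
One optimal edit sequence:
  1. substitute 'g' -> 'r'  (+1)
  2. substitute 'e' -> 'u'  (+1)
  3. substitute 'n' -> 'l'  (+1)
  4. keep 'i'
  5. substitute 'u' -> 'n'  (+1)
  6. substitute 's' -> 'g'  (+1)
Edit distance = 5
Max length = max(6, 6) = 6
Similarity = 1 - 5/6
= 0.1667


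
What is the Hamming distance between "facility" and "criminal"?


Comparing character by character (same length = 8):
  Pos 0: 'f' vs 'c' !=
  Pos 1: 'a' vs 'r' !=
  Pos 2: 'c' vs 'i' !=
  Pos 3: 'i' vs 'm' !=
  Pos 4: 'l' vs 'i' !=
  Pos 5: 'i' vs 'n' !=
  Pos 6: 't' vs 'a' !=
  Pos 7: 'y' vs 'l' !=
Hamming distance = 8


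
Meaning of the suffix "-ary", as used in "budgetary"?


Suffix: -ary
Example: budgetary = budget + -ary
Meaning = relating to


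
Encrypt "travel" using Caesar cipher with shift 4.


Word: "travel"
Shift: 4
Each letter → (letter + shift) mod 26:
  't' (19) + 4 = 23 → 'x'
  'r' (17) + 4 = 21 → 'v'
  'a' (0) + 4 = 4 → 'e'
  'v' (21) + 4 = 25 → 'z'
  'e' (4) + 4 = 8 → 'i'
  'l' (11) + 4 = 15 → 'p'
Result = "xvezip"


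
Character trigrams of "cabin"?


Word: "cabin" (length 5)
Number of trigrams = 5 - 3 + 1 = 3
  Position 0: "cab"
  Position 1: "abi"
  Position 2: "bin"
Trigrams = "cab", "abi", "bin"


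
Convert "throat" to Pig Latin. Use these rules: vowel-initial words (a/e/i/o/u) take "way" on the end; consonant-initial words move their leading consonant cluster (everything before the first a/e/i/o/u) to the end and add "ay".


Word: "throat"
Starts with consonant(s) → move to end, add 'ay'
Consonant cluster: "thr"
Pig Latin = "oatthray"


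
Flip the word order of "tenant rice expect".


Original: "tenant rice expect"
Words (1..n): tenant | rice | expect
Reversed (n..1): expect | rice | tenant
Result = "expect rice tenant"


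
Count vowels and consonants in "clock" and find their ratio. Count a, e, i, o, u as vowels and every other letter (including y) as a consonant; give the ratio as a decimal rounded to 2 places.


Word: "clock"
Vowels (a,e,i,o,u): 1
Consonants: 4
Ratio = 1/4
= 0.25


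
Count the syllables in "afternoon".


Word: "afternoon"
Syllable breakdown: af / ter / noon
Counting: 3 parts
= 3 syllables


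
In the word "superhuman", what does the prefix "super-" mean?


Prefix: super-
Example: superhuman = super- + human
Meaning = above / beyond


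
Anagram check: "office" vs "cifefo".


Word 1: "office" → sorted: ceffio
Word 2: "cifefo" → sorted: ceffio
Same letters? ceffio == ceffio
Anagram = Yes


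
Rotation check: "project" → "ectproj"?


Word: "project", Candidate: "ectproj"
Method: check if candidate is substring of word+word
"projectproject" contains "ectproj"? Yes
Is rotation = Yes


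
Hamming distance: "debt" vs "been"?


Comparing character by character (same length = 4):
  Pos 0: 'd' vs 'b' !=
  Pos 1: 'e' vs 'e' =
  Pos 2: 'b' vs 'e' !=
  Pos 3: 't' vs 'n' !=
Hamming distance = 3


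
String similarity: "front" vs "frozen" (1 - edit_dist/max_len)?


Word 1: "front" (length 5)
Word 2: "frozen" (length 6)
One optimal edit sequence:
  1. keep 'f'
  2. keep 'r'
  3. keep 'o'
  4. insert 'z'  (+1)
  5. substitute 'n' -> 'e'  (+1)
  6. substitute 't' -> 'n'  (+1)
Edit distance = 3
Max length = max(5, 6) = 6
Similarity = 1 - 3/6
= 0.5000


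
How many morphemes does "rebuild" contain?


Word: "rebuild"
Morphemes: re- / build
Each morpheme carries meaning
= 2 morphemes


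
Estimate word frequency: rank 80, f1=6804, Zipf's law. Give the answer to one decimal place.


Zipf's law: f(r) = f(1) / r
f(1) = 6804
f(80) = 6804 / 80
= 85.1 occurrences


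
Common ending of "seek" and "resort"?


Word 1: "seek"
Word 2: "resort"
Comparing from end:
  Pos -1: 'k' != 't' (stop)
LCS = "" (length 0)


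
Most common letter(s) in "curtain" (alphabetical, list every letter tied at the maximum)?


Word: "curtain"
Letter counts:
  'a': 1
  'c': 1
  'i': 1
  'n': 1
  'r': 1
  't': 1
  'u': 1
Maximum count = 1
Most frequent = 'a', 'c', 'i', 'n', 'r', 't', 'u' (1 time each)


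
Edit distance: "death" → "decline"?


Word 1: "death" (length 5)
Word 2: "decline" (length 7)
One optimal edit sequence (insert/delete/substitute each cost 1):
  1. keep 'd'
  2. keep 'e'
  3. insert 'c'  (+1)
  4. insert 'l'  (+1)
  5. substitute 'a' -> 'i'  (+1)
  6. substitute 't' -> 'n'  (+1)
  7. substitute 'h' -> 'e'  (+1)
Total edit operations: 5
Edit distance = 5


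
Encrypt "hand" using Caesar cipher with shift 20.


Word: "hand"
Shift: 20
Each letter → (letter + shift) mod 26:
  'h' (7) + 20 = 1 → 'b'
  'a' (0) + 20 = 20 → 'u'
  'n' (13) + 20 = 7 → 'h'
  'd' (3) + 20 = 23 → 'x'
Result = "buhx"


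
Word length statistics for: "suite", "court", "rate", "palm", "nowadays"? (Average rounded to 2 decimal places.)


Lengths: "suite"=5, "court"=5, "rate"=4, "palm"=4, "nowadays"=8
Sum = 26, Count = 5
Average = 26/5 = 5.20
= avg=5.20, min=4, max=8


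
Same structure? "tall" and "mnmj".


Pattern of "tall": [0, 1, 2, 2]
Pattern of "mnmj": [0, 1, 0, 2]
Patterns do not match
Same pattern = No


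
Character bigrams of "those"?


Word: "those" (length 5)
Number of bigrams = 5 - 2 + 1 = 4
  Position 0: "th"
  Position 1: "ho"
  Position 2: "os"
  Position 3: "se"
Bigrams = "th", "ho", "os", "se"


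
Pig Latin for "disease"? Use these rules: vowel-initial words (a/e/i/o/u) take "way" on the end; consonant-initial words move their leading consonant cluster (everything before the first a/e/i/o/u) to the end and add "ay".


Word: "disease"
Starts with consonant(s) → move to end, add 'ay'
Consonant cluster: "d"
Pig Latin = "iseaseday"


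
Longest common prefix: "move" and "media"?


Word 1: "move"
Word 2: "media"
Comparing from start:
  Pos 0: 'm' == 'm'
  Pos 1: 'o' != 'e' (stop)
LCP = "m" (length 1)


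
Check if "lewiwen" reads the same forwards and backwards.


Word: "lewiwen"
Reversed: "newiwel"
Forward == Backward? lewiwen != newiwel
Palindrome = No


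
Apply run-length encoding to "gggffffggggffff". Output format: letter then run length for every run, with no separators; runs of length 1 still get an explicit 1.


String: "gggffffggggffff"
Scanning for consecutive runs:
  'g' x 3
  'f' x 4
  'g' x 4
  'f' x 4
RLE = "g3f4g4f4"


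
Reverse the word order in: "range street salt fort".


Original: "range street salt fort"
Words (1..n): range | street | salt | fort
Reversed (n..1): fort | salt | street | range
Result = "fort salt street range"


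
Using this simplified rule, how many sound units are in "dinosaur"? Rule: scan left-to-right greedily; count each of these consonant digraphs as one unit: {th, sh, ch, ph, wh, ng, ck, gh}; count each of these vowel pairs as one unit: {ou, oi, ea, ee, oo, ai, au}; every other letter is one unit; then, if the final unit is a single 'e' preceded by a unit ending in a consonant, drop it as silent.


Word: "dinosaur" (8 letters)
Left-to-right scan:
  1. 'd' (letter)
  2. 'i' (letter)
  3. 'n' (letter)
  4. 'o' (letter)
  5. 's' (letter)
  6. 'au' (vowel-pair)
  7. 'r' (letter)
Units from scan: 7
Sound units = 7 units


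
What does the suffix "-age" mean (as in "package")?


Suffix: -age
Example: package = pack + -age
Meaning = result / collection


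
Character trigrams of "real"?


Word: "real" (length 4)
Number of trigrams = 4 - 3 + 1 = 2
  Position 0: "rea"
  Position 1: "eal"
Trigrams = "rea", "eal"


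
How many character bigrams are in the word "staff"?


Word: "staff" (length 5)
Number of 2-grams = length - 2 + 1 = 5 - 2 + 1
= 4


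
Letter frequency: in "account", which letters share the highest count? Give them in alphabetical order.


Word: "account"
Letter counts:
  'a': 1
  'c': 2
  'n': 1
  'o': 1
  't': 1
  'u': 1
Maximum count = 2
Most frequent = 'c' (2 times each)


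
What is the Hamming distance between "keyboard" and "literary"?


Comparing character by character (same length = 8):
  Pos 0: 'k' vs 'l' !=
  Pos 1: 'e' vs 'i' !=
  Pos 2: 'y' vs 't' !=
  Pos 3: 'b' vs 'e' !=
  Pos 4: 'o' vs 'r' !=
  Pos 5: 'a' vs 'a' =
  Pos 6: 'r' vs 'r' =
  Pos 7: 'd' vs 'y' !=
Hamming distance = 6


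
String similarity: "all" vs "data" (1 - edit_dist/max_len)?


Word 1: "all" (length 3)
Word 2: "data" (length 4)
One optimal edit sequence:
  1. insert 'd'  (+1)
  2. keep 'a'
  3. substitute 'l' -> 't'  (+1)
  4. substitute 'l' -> 'a'  (+1)
Edit distance = 3
Max length = max(3, 4) = 4
Similarity = 1 - 3/4
= 0.2500


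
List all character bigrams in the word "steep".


Word: "steep" (length 5)
Number of bigrams = 5 - 2 + 1 = 4
  Position 0: "st"
  Position 1: "te"
  Position 2: "ee"
  Position 3: "ep"
Bigrams = "st", "te", "ee", "ep"


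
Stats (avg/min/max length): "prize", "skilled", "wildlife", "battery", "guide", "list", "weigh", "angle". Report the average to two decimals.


Lengths: "prize"=5, "skilled"=7, "wildlife"=8, "battery"=7, "guide"=5, "list"=4, "weigh"=5, "angle"=5
Sum = 46, Count = 8
Average = 46/8 = 5.75
= avg=5.75, min=4, max=8


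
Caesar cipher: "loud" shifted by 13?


Word: "loud"
Shift: 13
Each letter → (letter + shift) mod 26:
  'l' (11) + 13 = 24 → 'y'
  'o' (14) + 13 = 1 → 'b'
  'u' (20) + 13 = 7 → 'h'
  'd' (3) + 13 = 16 → 'q'
Result = "ybhq"


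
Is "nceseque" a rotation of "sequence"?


Word: "sequence", Candidate: "nceseque"
Method: check if candidate is substring of word+word
"sequencesequence" contains "nceseque"? Yes
Is rotation = Yes


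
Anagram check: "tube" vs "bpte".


Word 1: "tube" → sorted: betu
Word 2: "bpte" → sorted: bept
Same letters? betu != bept
Anagram = No


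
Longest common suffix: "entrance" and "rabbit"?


Word 1: "entrance"
Word 2: "rabbit"
Comparing from end:
  Pos -1: 'e' != 't' (stop)
LCS = "" (length 0)


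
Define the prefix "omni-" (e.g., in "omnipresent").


Prefix: omni-
Example: omnipresent = omni- + present
Meaning = all


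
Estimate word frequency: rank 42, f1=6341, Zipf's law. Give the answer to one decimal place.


Zipf's law: f(r) = f(1) / r
f(1) = 6341
f(42) = 6341 / 42
= 151.0 occurrences


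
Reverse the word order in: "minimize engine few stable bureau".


Original: "minimize engine few stable bureau"
Words (1..n): minimize | engine | few | stable | bureau
Reversed (n..1): bureau | stable | few | engine | minimize
Result = "bureau stable few engine minimize"


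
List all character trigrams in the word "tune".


Word: "tune" (length 4)
Number of trigrams = 4 - 3 + 1 = 2
  Position 0: "tun"
  Position 1: "une"
Trigrams = "tun", "une"


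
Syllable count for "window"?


Word: "window"
Syllable breakdown: win / dow
Counting: 2 parts
= 2 syllables


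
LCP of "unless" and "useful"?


Word 1: "unless"
Word 2: "useful"
Comparing from start:
  Pos 0: 'u' == 'u'
  Pos 1: 'n' != 's' (stop)
LCP = "u" (length 1)


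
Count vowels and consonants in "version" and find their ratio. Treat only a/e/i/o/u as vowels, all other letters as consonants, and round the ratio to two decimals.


Word: "version"
Vowels (a,e,i,o,u): 3
Consonants: 4
Ratio = 3/4
= 0.75


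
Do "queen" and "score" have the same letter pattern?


Pattern of "queen": [0, 1, 2, 2, 3]
Pattern of "score": [0, 1, 2, 3, 4]
Patterns do not match
Same pattern = No


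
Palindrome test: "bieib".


Word: "bieib"
Reversed: "bieib"
Forward == Backward? bieib == bieib
Palindrome = Yes


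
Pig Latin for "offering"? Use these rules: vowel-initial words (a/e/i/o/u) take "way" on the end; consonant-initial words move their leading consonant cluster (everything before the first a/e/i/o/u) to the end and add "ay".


Word: "offering"
Starts with vowel → add 'way'
Pig Latin = "offeringway"


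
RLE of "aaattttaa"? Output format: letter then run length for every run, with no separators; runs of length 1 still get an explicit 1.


String: "aaattttaa"
Scanning for consecutive runs:
  'a' x 3
  't' x 4
  'a' x 2
RLE = "a3t4a2"


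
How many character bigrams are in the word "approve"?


Word: "approve" (length 7)
Number of 2-grams = length - 2 + 1 = 7 - 2 + 1
= 6


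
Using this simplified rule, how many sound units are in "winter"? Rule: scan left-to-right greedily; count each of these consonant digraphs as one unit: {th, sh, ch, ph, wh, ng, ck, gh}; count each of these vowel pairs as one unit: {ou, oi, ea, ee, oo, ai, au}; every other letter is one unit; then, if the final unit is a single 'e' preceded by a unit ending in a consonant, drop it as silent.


Word: "winter" (6 letters)
Left-to-right scan:
  (1) 'w' (letter)
  (2) 'i' (letter)
  (3) 'n' (letter)
  (4) 't' (letter)
  (5) 'e' (letter)
  (6) 'r' (letter)
Units from scan: 6
Sound units = 6 units


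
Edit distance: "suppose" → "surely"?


Word 1: "suppose" (length 7)
Word 2: "surely" (length 6)
One optimal edit sequence (insert/delete/substitute each cost 1):
  1. keep 's'
  2. keep 'u'
  3. delete 'p'  (+1)
  4. substitute 'p' -> 'r'  (+1)
  5. substitute 'o' -> 'e'  (+1)
  6. substitute 's' -> 'l'  (+1)
  7. substitute 'e' -> 'y'  (+1)
Total edit operations: 5
Edit distance = 5


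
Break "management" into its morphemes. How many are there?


Word: "management"
Morphemes: manage + -ment
Each morpheme carries meaning
= 2 morphemes


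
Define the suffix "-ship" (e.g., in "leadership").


Suffix: -ship
Example: leadership = leader + -ship
Meaning = state / position


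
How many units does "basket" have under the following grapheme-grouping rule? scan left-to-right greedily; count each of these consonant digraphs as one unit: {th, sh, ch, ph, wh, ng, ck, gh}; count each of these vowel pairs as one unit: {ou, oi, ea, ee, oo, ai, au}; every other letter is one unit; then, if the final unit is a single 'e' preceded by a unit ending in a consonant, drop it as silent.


Word: "basket" (6 letters)
Left-to-right scan:
  [1] 'b' (letter)
  [2] 'a' (letter)
  [3] 's' (letter)
  [4] 'k' (letter)
  [5] 'e' (letter)
  [6] 't' (letter)
Units from scan: 6
Sound units = 6 units


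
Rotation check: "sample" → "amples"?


Word: "sample", Candidate: "amples"
Method: check if candidate is substring of word+word
"samplesample" contains "amples"? Yes
Is rotation = Yes


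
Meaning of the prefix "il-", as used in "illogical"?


Prefix: il-
Example: illogical (il- + logical)
Meaning = not


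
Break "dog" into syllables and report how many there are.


Word: "dog"
Syllable breakdown: dog
Counting: 1 part
= 1 syllable


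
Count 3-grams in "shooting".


Word: "shooting" (length 8)
Number of 3-grams = length - 3 + 1 = 8 - 3 + 1
= 6


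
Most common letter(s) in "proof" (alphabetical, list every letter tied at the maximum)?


Word: "proof"
Letter counts:
  'f': 1
  'o': 2
  'p': 1
  'r': 1
Maximum count = 2
Most frequent = 'o' (2 times each)


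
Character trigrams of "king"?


Word: "king" (length 4)
Number of trigrams = 4 - 3 + 1 = 2
  Position 0: "kin"
  Position 1: "ing"
Trigrams = "kin", "ing"


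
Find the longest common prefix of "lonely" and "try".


Word 1: "lonely"
Word 2: "try"
Comparing from start:
  Pos 0: 'l' != 't' (stop)
LCP = "" (length 0)


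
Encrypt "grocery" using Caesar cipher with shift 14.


Word: "grocery"
Shift: 14
Each letter → (letter + shift) mod 26:
  'g' (6) + 14 = 20 → 'u'
  'r' (17) + 14 = 5 → 'f'
  'o' (14) + 14 = 2 → 'c'
  'c' (2) + 14 = 16 → 'q'
  'e' (4) + 14 = 18 → 's'
  'r' (17) + 14 = 5 → 'f'
  'y' (24) + 14 = 12 → 'm'
Result = "ufcqsfm"


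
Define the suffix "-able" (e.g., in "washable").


Suffix: -able
As in: washable -> wash + -able
Meaning = capable of


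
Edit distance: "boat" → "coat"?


Word 1: "boat" (length 4)
Word 2: "coat" (length 4)
One optimal edit sequence (insert/delete/substitute each cost 1):
  1. substitute 'b' -> 'c'  (+1)
  2. keep 'o'
  3. keep 'a'
  4. keep 't'
Total edit operations: 1
Edit distance = 1


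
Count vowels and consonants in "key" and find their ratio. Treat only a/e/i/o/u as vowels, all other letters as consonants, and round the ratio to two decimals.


Word: "key"
Vowels (a,e,i,o,u): 1
Consonants: 2
Ratio = 1/2
= 0.50


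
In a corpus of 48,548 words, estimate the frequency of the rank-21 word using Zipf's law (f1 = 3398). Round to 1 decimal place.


Zipf's law: f(r) = f(1) / r
f(1) = 3398
f(21) = 3398 / 21
= 161.8 occurrences


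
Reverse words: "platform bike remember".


Original: "platform bike remember"
Words (1..n): platform | bike | remember
Reversed (n..1): remember | bike | platform
Result = "remember bike platform"


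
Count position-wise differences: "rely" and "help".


Comparing character by character (same length = 4):
  Pos 0: 'r' vs 'h' !=
  Pos 1: 'e' vs 'e' =
  Pos 2: 'l' vs 'l' =
  Pos 3: 'y' vs 'p' !=
Hamming distance = 2


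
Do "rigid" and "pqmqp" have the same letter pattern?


Pattern of "rigid": [0, 1, 2, 1, 3]
Pattern of "pqmqp": [0, 1, 2, 1, 0]
Patterns do not match
Same pattern = No


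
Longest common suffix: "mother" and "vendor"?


Word 1: "mother"
Word 2: "vendor"
Comparing from end:
  Pos -1: 'r' == 'r'
  Pos -2: 'e' != 'o' (stop)
LCS = "r" (length 1)


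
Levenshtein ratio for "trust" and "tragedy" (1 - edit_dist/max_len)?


Word 1: "trust" (length 5)
Word 2: "tragedy" (length 7)
One optimal edit sequence:
  1. keep 't'
  2. keep 'r'
  3. insert 'a'  (+1)
  4. insert 'g'  (+1)
  5. substitute 'u' -> 'e'  (+1)
  6. substitute 's' -> 'd'  (+1)
  7. substitute 't' -> 'y'  (+1)
Edit distance = 5
Max length = max(5, 7) = 7
Similarity = 1 - 5/7
= 0.2857


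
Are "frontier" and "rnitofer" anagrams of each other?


Word 1: "frontier" → sorted: efinorrt
Word 2: "rnitofer" → sorted: efinorrt
Same letters? efinorrt == efinorrt
Anagram = Yes


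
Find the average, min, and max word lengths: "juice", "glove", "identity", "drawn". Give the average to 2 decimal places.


Lengths: "juice"=5, "glove"=5, "identity"=8, "drawn"=5
Sum = 23, Count = 4
Average = 23/4 = 5.75
= avg=5.75, min=5, max=8


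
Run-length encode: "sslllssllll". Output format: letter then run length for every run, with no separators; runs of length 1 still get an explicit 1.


String: "sslllssllll"
Scanning for consecutive runs:
  's' x 2
  'l' x 3
  's' x 2
  'l' x 4
RLE = "s2l3s2l4"


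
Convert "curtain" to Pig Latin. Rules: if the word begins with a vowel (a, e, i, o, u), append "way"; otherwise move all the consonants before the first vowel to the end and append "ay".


Word: "curtain"
Starts with consonant(s) → move to end, add 'ay'
Consonant cluster: "c"
Pig Latin = "urtaincay"


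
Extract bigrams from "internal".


Word: "internal" (length 8)
Number of bigrams = 8 - 2 + 1 = 7
  Position 0: "in"
  Position 1: "nt"
  Position 2: "te"
  Position 3: "er"
  Position 4: "rn"
  Position 5: "na"
  Position 6: "al"
Bigrams = "in", "nt", "te", "er", "rn", "na", "al"


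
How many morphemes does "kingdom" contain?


Word: "kingdom"
Morphemes: king / -dom
Each morpheme carries meaning
= 2 morphemes


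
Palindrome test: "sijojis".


Word: "sijojis"
Reversed: "sijojis"
Forward == Backward? sijojis == sijojis
Palindrome = Yes


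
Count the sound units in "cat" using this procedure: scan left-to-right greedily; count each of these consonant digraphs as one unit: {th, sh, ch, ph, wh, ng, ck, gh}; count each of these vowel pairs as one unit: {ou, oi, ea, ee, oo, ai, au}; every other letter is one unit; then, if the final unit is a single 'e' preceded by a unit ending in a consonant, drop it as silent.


Word: "cat" (3 letters)
Left-to-right scan:
  (1) 'c' (letter)
  (2) 'a' (letter)
  (3) 't' (letter)
Units from scan: 3
Sound units = 3 units


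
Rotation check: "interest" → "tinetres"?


Word: "interest", Candidate: "tinetres"
Method: check if candidate is substring of word+word
"interestinterest" contains "tinetres"? No
Is rotation = No


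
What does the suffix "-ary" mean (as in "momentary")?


Suffix: -ary
As in: momentary -> moment + -ary
Meaning = relating to


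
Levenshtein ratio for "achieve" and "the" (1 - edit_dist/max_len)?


Word 1: "achieve" (length 7)
Word 2: "the" (length 3)
One optimal edit sequence:
  1. delete 'a'  (+1)
  2. substitute 'c' -> 't'  (+1)
  3. keep 'h'
  4. delete 'i'  (+1)
  5. delete 'e'  (+1)
  6. delete 'v'  (+1)
  7. keep 'e'
Edit distance = 5
Max length = max(7, 3) = 7
Similarity = 1 - 5/7
= 0.2857


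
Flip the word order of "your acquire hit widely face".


Original: "your acquire hit widely face"
Words (1..n): your | acquire | hit | widely | face
Reversed (n..1): face | widely | hit | acquire | your
Result = "face widely hit acquire your"


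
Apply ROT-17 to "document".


Word: "document"
Shift: 17
Each letter → (letter + shift) mod 26:
  'd' (3) + 17 = 20 → 'u'
  'o' (14) + 17 = 5 → 'f'
  'c' (2) + 17 = 19 → 't'
  'u' (20) + 17 = 11 → 'l'
  'm' (12) + 17 = 3 → 'd'
  'e' (4) + 17 = 21 → 'v'
  'n' (13) + 17 = 4 → 'e'
  't' (19) + 17 = 10 → 'k'
Result = "uftldvek"


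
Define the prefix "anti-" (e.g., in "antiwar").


Prefix: anti-
Example: antiwar = anti- + war
Meaning = against


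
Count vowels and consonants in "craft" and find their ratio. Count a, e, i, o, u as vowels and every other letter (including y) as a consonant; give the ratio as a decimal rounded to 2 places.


Word: "craft"
Vowels (a,e,i,o,u): 1
Consonants: 4
Ratio = 1/4
= 0.25


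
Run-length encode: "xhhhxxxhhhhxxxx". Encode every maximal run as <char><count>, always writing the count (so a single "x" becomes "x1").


String: "xhhhxxxhhhhxxxx"
Scanning for consecutive runs:
  'x' x 1
  'h' x 3
  'x' x 3
  'h' x 4
  'x' x 4
RLE = "x1h3x3h4x4"


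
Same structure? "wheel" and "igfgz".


Pattern of "wheel": [0, 1, 2, 2, 3]
Pattern of "igfgz": [0, 1, 2, 1, 3]
Patterns do not match
Same pattern = No
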